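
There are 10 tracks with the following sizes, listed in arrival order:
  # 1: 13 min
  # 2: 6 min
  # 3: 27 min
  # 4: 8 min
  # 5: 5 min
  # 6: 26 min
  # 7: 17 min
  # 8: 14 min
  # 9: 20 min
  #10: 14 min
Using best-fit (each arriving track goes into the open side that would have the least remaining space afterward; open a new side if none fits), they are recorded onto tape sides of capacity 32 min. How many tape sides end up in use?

6

  13 → side 1 (new)  [load 13/32]
  6 → side 1  [load 19/32]
  27 → side 2 (new)  [load 27/32]
  8 → side 1  [load 27/32]
  5 → side 1  [load 32/32]
  26 → side 3 (new)  [load 26/32]
  17 → side 4 (new)  [load 17/32]
  14 → side 4  [load 31/32]
  20 → side 5 (new)  [load 20/32]
  14 → side 6 (new)  [load 14/32]
6 tape sides opened.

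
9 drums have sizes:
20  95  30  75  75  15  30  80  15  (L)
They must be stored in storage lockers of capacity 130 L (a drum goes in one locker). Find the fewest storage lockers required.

Total = 95 + 80 + 75 + 75 + 30 + 30 + 20 + 15 + 15 = 435 L.
Lower bound: ⌈435/130⌉ = 4 storage lockers.
A packing using 4 storage lockers:
  locker 1: 95 + 30 = 125
  locker 2: 80 + 30 + 20 = 130
  locker 3: 75 + 15 + 15 = 105
  locker 4: 75 = 75
This matches the lower bound, so 4 is optimal.

4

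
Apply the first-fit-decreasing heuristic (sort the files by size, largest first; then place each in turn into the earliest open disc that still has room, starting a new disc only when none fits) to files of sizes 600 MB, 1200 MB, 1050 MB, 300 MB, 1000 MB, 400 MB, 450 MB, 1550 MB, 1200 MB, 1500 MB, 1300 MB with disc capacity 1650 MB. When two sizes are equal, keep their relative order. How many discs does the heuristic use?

7

Sorted descending: 1550, 1500, 1300, 1200, 1200, 1050, 1000, 600, 450, 400, 300.
  1550 → disc 1 (new)  [load 1550/1650]
  1500 → disc 2 (new)  [load 1500/1650]
  1300 → disc 3 (new)  [load 1300/1650]
  1200 → disc 4 (new)  [load 1200/1650]
  1200 → disc 5 (new)  [load 1200/1650]
  1050 → disc 6 (new)  [load 1050/1650]
  1000 → disc 7 (new)  [load 1000/1650]
  600 → disc 6  [load 1650/1650]
  450 → disc 4  [load 1650/1650]
  400 → disc 5  [load 1600/1650]
  300 → disc 3  [load 1600/1650]
7 discs opened.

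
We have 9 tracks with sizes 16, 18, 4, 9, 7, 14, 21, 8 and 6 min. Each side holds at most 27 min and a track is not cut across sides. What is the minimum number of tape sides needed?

Total = 21 + 18 + 16 + 14 + 9 + 8 + 7 + 6 + 4 = 103 min.
Lower bound: ⌈103/27⌉ = 4 tape sides.
A packing using 4 tape sides:
  side 1: 21 + 6 = 27
  side 2: 18 + 9 = 27
  side 3: 16 + 8 = 24
  side 4: 14 + 7 + 4 = 25
This matches the lower bound, so 4 is optimal.

4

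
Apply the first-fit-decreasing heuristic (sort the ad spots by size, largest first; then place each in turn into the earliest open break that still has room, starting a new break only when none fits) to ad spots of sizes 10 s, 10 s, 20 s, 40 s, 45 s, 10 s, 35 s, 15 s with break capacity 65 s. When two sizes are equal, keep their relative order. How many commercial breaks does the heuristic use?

3

Sorted descending: 45, 40, 35, 20, 15, 10, 10, 10.
  45 → break 1 (new)  [load 45/65]
  40 → break 2 (new)  [load 40/65]
  35 → break 3 (new)  [load 35/65]
  20 → break 1  [load 65/65]
  15 → break 2  [load 55/65]
  10 → break 2  [load 65/65]
  10 → break 3  [load 45/65]
  10 → break 3  [load 55/65]
3 commercial breaks opened.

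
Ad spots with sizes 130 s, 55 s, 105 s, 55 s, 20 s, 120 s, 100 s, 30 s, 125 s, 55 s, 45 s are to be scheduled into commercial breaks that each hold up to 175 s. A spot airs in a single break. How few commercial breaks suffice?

5

Total = 130 + 125 + 120 + 105 + 100 + 55 + 55 + 55 + 45 + 30 + 20 = 840 s.
Lower bound: ⌈840/175⌉ = 5 commercial breaks.
A packing using 5 commercial breaks:
  break 1: 130 + 45 = 175
  break 2: 125 + 30 + 20 = 175
  break 3: 120 + 55 = 175
  break 4: 105 + 55 = 160
  break 5: 100 + 55 = 155
This matches the lower bound, so 5 is optimal.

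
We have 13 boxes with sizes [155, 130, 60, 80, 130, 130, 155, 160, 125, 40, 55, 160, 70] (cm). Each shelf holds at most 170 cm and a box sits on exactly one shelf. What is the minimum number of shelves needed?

10

Total = 160 + 160 + 155 + 155 + 130 + 130 + 130 + 125 + 80 + 70 + 60 + 55 + 40 = 1450 cm.
Lower bound: ⌈1450/170⌉ = 9 shelves.
A packing using 10 shelves:
  shelf 1: 160 = 160
  shelf 2: 160 = 160
  shelf 3: 155 = 155
  shelf 4: 155 = 155
  shelf 5: 130 + 40 = 170
  shelf 6: 130 = 130
  shelf 7: 130 = 130
  shelf 8: 125 = 125
  shelf 9: 80 + 70 = 150
  shelf 10: 60 + 55 = 115
No arrangement into 9 shelves stays within capacity, so 10 is optimal.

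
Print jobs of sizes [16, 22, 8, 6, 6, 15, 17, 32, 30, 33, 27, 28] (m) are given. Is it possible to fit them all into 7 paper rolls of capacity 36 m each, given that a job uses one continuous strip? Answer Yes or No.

Total = 240 m; ⌈240/36⌉ = 7.
The bound of 7 does not rule out 7, but exhaustive search shows no assignment into 7 paper rolls of capacity 36 m exists — the minimum is 8.

No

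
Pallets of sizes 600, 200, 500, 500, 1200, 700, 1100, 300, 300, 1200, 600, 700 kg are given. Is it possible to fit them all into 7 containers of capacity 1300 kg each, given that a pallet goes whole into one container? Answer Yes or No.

A valid assignment using 7 containers:
  container 1: 1200 = 1200
  container 2: 1200 = 1200
  container 3: 1100 + 200 = 1300
  container 4: 700 + 600 = 1300
  container 5: 700 + 600 = 1300
  container 6: 500 + 500 + 300 = 1300
  container 7: 300 = 300
Every load is within 1300 kg, so 7 containers suffice.

Yes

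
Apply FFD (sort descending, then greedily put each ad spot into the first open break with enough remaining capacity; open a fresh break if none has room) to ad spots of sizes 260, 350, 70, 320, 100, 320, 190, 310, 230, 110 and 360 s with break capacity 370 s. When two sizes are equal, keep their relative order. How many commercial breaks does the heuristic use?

Sorted descending: 360, 350, 320, 320, 310, 260, 230, 190, 110, 100, 70.
  360 → break 1 (new)  [load 360/370]
  350 → break 2 (new)  [load 350/370]
  320 → break 3 (new)  [load 320/370]
  320 → break 4 (new)  [load 320/370]
  310 → break 5 (new)  [load 310/370]
  260 → break 6 (new)  [load 260/370]
  230 → break 7 (new)  [load 230/370]
  190 → break 8 (new)  [load 190/370]
  110 → break 6  [load 370/370]
  100 → break 7  [load 330/370]
  70 → break 8  [load 260/370]
8 commercial breaks opened.

8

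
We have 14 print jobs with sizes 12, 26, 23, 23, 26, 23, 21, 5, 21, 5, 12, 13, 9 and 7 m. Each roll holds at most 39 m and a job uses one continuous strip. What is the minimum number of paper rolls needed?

7

Total = 26 + 26 + 23 + 23 + 23 + 21 + 21 + 13 + 12 + 12 + 9 + 7 + 5 + 5 = 226 m.
Lower bound: ⌈226/39⌉ = 6 paper rolls.
Also, 7 print jobs each exceed 39/2 m, and no two of those can share a roll, so at least 7 paper rolls are needed.
A packing using 7 paper rolls:
  roll 1: 26 + 13 = 39
  roll 2: 26 + 12 = 38
  roll 3: 23 + 12 = 35
  roll 4: 23 + 9 + 7 = 39
  roll 5: 23 + 5 + 5 = 33
  roll 6: 21 = 21
  roll 7: 21 = 21
This matches the lower bound, so 7 is optimal.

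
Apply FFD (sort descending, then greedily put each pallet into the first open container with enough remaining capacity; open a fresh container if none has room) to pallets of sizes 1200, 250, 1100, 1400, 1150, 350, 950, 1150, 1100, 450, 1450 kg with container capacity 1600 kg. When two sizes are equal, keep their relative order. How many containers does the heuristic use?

8

Sorted descending: 1450, 1400, 1200, 1150, 1150, 1100, 1100, 950, 450, 350, 250.
  1450 → container 1 (new)  [load 1450/1600]
  1400 → container 2 (new)  [load 1400/1600]
  1200 → container 3 (new)  [load 1200/1600]
  1150 → container 4 (new)  [load 1150/1600]
  1150 → container 5 (new)  [load 1150/1600]
  1100 → container 6 (new)  [load 1100/1600]
  1100 → container 7 (new)  [load 1100/1600]
  950 → container 8 (new)  [load 950/1600]
  450 → container 4  [load 1600/1600]
  350 → container 3  [load 1550/1600]
  250 → container 5  [load 1400/1600]
8 containers opened.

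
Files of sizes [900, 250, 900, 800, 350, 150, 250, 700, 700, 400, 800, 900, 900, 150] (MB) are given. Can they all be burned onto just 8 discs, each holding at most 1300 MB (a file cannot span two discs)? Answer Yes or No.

Yes

A valid assignment using 8 discs:
  disc 1: 900 + 400 = 1300
  disc 2: 900 + 350 = 1250
  disc 3: 900 + 250 + 150 = 1300
  disc 4: 900 + 250 + 150 = 1300
  disc 5: 800 = 800
  disc 6: 800 = 800
  disc 7: 700 = 700
  disc 8: 700 = 700
Every load is within 1300 MB, so 8 discs suffice.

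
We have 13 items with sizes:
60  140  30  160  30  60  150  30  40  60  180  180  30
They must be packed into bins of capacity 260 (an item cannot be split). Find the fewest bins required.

5

Total = 180 + 180 + 160 + 150 + 140 + 60 + 60 + 60 + 40 + 30 + 30 + 30 + 30 = 1150.
Lower bound: ⌈1150/260⌉ = 5 bins.
A packing using 5 bins:
  bin 1: 180 + 60 = 240
  bin 2: 180 + 60 = 240
  bin 3: 160 + 60 + 40 = 260
  bin 4: 150 + 30 + 30 + 30 = 240
  bin 5: 140 + 30 = 170
This matches the lower bound, so 5 is optimal.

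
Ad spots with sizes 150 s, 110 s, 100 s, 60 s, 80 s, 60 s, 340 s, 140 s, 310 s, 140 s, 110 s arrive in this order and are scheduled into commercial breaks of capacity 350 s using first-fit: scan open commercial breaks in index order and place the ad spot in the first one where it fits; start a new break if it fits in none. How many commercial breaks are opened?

5

  150 → break 1 (new)  [load 150/350]
  110 → break 1  [load 260/350]
  100 → break 2 (new)  [load 100/350]
  60 → break 1  [load 320/350]
  80 → break 2  [load 180/350]
  60 → break 2  [load 240/350]
  340 → break 3 (new)  [load 340/350]
  140 → break 4 (new)  [load 140/350]
  310 → break 5 (new)  [load 310/350]
  140 → break 4  [load 280/350]
  110 → break 2  [load 350/350]
5 commercial breaks opened.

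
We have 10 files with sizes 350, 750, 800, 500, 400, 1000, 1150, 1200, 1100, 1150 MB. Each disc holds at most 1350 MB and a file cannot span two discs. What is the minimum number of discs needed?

7

Total = 1200 + 1150 + 1150 + 1100 + 1000 + 800 + 750 + 500 + 400 + 350 = 8400 MB.
Lower bound: ⌈8400/1350⌉ = 7 discs.
A packing using 7 discs:
  disc 1: 1200 = 1200
  disc 2: 1150 = 1150
  disc 3: 1150 = 1150
  disc 4: 1100 = 1100
  disc 5: 1000 + 350 = 1350
  disc 6: 800 + 500 = 1300
  disc 7: 750 + 400 = 1150
This matches the lower bound, so 7 is optimal.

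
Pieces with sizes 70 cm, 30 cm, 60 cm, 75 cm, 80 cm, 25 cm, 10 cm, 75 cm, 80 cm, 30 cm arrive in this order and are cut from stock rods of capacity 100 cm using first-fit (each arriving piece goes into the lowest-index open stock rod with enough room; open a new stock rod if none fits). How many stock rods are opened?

  70 → stock rod 1 (new)  [load 70/100]
  30 → stock rod 1  [load 100/100]
  60 → stock rod 2 (new)  [load 60/100]
  75 → stock rod 3 (new)  [load 75/100]
  80 → stock rod 4 (new)  [load 80/100]
  25 → stock rod 2  [load 85/100]
  10 → stock rod 2  [load 95/100]
  75 → stock rod 5 (new)  [load 75/100]
  80 → stock rod 6 (new)  [load 80/100]
  30 → stock rod 7 (new)  [load 30/100]
7 stock rods opened.

7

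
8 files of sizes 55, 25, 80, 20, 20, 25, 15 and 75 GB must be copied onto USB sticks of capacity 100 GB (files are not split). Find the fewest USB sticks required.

Total = 80 + 75 + 55 + 25 + 25 + 20 + 20 + 15 = 315 GB.
Lower bound: ⌈315/100⌉ = 4 USB sticks.
A packing using 4 USB sticks:
  USB stick 1: 80 + 20 = 100
  USB stick 2: 75 + 25 = 100
  USB stick 3: 55 + 25 + 20 = 100
  USB stick 4: 15 = 15
This matches the lower bound, so 4 is optimal.

4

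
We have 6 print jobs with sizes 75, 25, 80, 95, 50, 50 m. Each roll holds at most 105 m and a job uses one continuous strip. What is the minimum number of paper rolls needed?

4

Total = 95 + 80 + 75 + 50 + 50 + 25 = 375 m.
Lower bound: ⌈375/105⌉ = 4 paper rolls.
A packing using 4 paper rolls:
  roll 1: 95 = 95
  roll 2: 80 + 25 = 105
  roll 3: 75 = 75
  roll 4: 50 + 50 = 100
This matches the lower bound, so 4 is optimal.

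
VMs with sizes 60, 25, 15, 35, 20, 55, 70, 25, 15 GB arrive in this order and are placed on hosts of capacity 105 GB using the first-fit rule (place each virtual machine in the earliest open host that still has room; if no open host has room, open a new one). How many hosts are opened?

  60 → host 1 (new)  [load 60/105]
  25 → host 1  [load 85/105]
  15 → host 1  [load 100/105]
  35 → host 2 (new)  [load 35/105]
  20 → host 2  [load 55/105]
  55 → host 3 (new)  [load 55/105]
  70 → host 4 (new)  [load 70/105]
  25 → host 2  [load 80/105]
  15 → host 2  [load 95/105]
4 hosts opened.

4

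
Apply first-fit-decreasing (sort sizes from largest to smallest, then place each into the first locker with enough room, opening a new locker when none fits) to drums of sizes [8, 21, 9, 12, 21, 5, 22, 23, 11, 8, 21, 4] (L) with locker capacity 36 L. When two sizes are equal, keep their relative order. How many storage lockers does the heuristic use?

5

Sorted descending: 23, 22, 21, 21, 21, 12, 11, 9, 8, 8, 5, 4.
  23 → locker 1 (new)  [load 23/36]
  22 → locker 2 (new)  [load 22/36]
  21 → locker 3 (new)  [load 21/36]
  21 → locker 4 (new)  [load 21/36]
  21 → locker 5 (new)  [load 21/36]
  12 → locker 1  [load 35/36]
  11 → locker 2  [load 33/36]
  9 → locker 3  [load 30/36]
  8 → locker 4  [load 29/36]
  8 → locker 5  [load 29/36]
  5 → locker 3  [load 35/36]
  4 → locker 4  [load 33/36]
5 storage lockers opened.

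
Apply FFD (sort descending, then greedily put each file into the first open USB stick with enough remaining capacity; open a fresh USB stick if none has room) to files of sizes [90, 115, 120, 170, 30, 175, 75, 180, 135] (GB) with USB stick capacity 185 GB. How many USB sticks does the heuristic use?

Sorted descending: 180, 175, 170, 135, 120, 115, 90, 75, 30.
  180 → USB stick 1 (new)  [load 180/185]
  175 → USB stick 2 (new)  [load 175/185]
  170 → USB stick 3 (new)  [load 170/185]
  135 → USB stick 4 (new)  [load 135/185]
  120 → USB stick 5 (new)  [load 120/185]
  115 → USB stick 6 (new)  [load 115/185]
  90 → USB stick 7 (new)  [load 90/185]
  75 → USB stick 7  [load 165/185]
  30 → USB stick 4  [load 165/185]
7 USB sticks opened.

7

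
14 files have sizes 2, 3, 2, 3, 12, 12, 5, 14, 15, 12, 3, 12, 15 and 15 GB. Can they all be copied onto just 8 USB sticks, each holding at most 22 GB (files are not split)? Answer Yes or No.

A valid assignment using 8 USB sticks:
  USB stick 1: 15 + 5 + 2 = 22
  USB stick 2: 15 + 3 + 3 = 21
  USB stick 3: 15 + 3 + 2 = 20
  USB stick 4: 14 = 14
  USB stick 5: 12 = 12
  USB stick 6: 12 = 12
  USB stick 7: 12 = 12
  USB stick 8: 12 = 12
Every load is within 22 GB, so 8 USB sticks suffice.

Yes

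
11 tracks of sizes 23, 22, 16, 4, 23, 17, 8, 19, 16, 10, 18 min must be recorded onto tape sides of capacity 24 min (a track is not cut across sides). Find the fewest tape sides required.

Total = 23 + 23 + 22 + 19 + 18 + 17 + 16 + 16 + 10 + 8 + 4 = 176 min.
Lower bound: ⌈176/24⌉ = 8 tape sides.
A packing using 9 tape sides:
  side 1: 23 = 23
  side 2: 23 = 23
  side 3: 22 = 22
  side 4: 19 + 4 = 23
  side 5: 18 = 18
  side 6: 17 = 17
  side 7: 16 + 8 = 24
  side 8: 16 = 16
  side 9: 10 = 10
No arrangement into 8 tape sides stays within capacity, so 9 is optimal.

9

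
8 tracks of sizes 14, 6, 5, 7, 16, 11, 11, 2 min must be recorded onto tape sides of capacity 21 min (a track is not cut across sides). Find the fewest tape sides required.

Total = 16 + 14 + 11 + 11 + 7 + 6 + 5 + 2 = 72 min.
Lower bound: ⌈72/21⌉ = 4 tape sides.
A packing using 4 tape sides:
  side 1: 16 + 5 = 21
  side 2: 14 + 7 = 21
  side 3: 11 + 6 + 2 = 19
  side 4: 11 = 11
This matches the lower bound, so 4 is optimal.

4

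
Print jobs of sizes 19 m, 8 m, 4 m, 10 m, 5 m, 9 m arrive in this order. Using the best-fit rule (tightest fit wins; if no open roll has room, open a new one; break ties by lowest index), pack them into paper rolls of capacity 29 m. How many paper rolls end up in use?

2

  19 → roll 1 (new)  [load 19/29]
  8 → roll 1  [load 27/29]
  4 → roll 2 (new)  [load 4/29]
  10 → roll 2  [load 14/29]
  5 → roll 2  [load 19/29]
  9 → roll 2  [load 28/29]
2 paper rolls opened.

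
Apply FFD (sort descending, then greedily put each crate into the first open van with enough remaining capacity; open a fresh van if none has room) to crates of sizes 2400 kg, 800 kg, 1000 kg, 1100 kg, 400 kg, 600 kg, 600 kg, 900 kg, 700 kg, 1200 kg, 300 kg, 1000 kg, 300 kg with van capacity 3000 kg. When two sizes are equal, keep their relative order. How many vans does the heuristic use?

Sorted descending: 2400, 1200, 1100, 1000, 1000, 900, 800, 700, 600, 600, 400, 300, 300.
  2400 → van 1 (new)  [load 2400/3000]
  1200 → van 2 (new)  [load 1200/3000]
  1100 → van 2  [load 2300/3000]
  1000 → van 3 (new)  [load 1000/3000]
  1000 → van 3  [load 2000/3000]
  900 → van 3  [load 2900/3000]
  800 → van 4 (new)  [load 800/3000]
  700 → van 2  [load 3000/3000]
  600 → van 1  [load 3000/3000]
  600 → van 4  [load 1400/3000]
  400 → van 4  [load 1800/3000]
  300 → van 4  [load 2100/3000]
  300 → van 4  [load 2400/3000]
4 vans opened.

4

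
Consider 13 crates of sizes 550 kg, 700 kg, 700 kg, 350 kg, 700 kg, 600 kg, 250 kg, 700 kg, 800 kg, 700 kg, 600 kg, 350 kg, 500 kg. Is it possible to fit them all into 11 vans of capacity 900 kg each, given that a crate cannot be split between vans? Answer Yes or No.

A valid assignment using 10 vans:
  van 1: 800 = 800
  van 2: 700 = 700
  van 3: 700 = 700
  van 4: 700 = 700
  van 5: 700 = 700
  van 6: 700 = 700
  van 7: 600 + 250 = 850
  van 8: 600 = 600
  van 9: 550 + 350 = 900
  van 10: 500 + 350 = 850
That uses only 10 ≤ 11, so 11 vans are enough.

Yes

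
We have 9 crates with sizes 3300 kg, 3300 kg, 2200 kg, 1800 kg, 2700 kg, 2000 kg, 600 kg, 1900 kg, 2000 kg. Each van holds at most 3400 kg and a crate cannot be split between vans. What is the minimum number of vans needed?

8

Total = 3300 + 3300 + 2700 + 2200 + 2000 + 2000 + 1900 + 1800 + 600 = 19800 kg.
Lower bound: ⌈19800/3400⌉ = 6 vans.
Also, 8 crates each exceed 1700 kg, and no two of those can share a van, so at least 8 vans are needed.
A packing using 8 vans:
  van 1: 3300 = 3300
  van 2: 3300 = 3300
  van 3: 2700 + 600 = 3300
  van 4: 2200 = 2200
  van 5: 2000 = 2000
  van 6: 2000 = 2000
  van 7: 1900 = 1900
  van 8: 1800 = 1800
This matches the lower bound, so 8 is optimal.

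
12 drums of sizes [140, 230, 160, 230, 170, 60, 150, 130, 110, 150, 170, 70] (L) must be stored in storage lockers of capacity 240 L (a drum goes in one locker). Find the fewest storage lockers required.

9

Total = 230 + 230 + 170 + 170 + 160 + 150 + 150 + 140 + 130 + 110 + 70 + 60 = 1770 L.
Lower bound: ⌈1770/240⌉ = 8 storage lockers.
Also, 9 drums each exceed 120 L, and no two of those can share a locker, so at least 9 storage lockers are needed.
A packing using 9 storage lockers:
  locker 1: 230 = 230
  locker 2: 230 = 230
  locker 3: 170 + 70 = 240
  locker 4: 170 + 60 = 230
  locker 5: 160 = 160
  locker 6: 150 = 150
  locker 7: 150 = 150
  locker 8: 140 = 140
  locker 9: 130 + 110 = 240
This matches the lower bound, so 9 is optimal.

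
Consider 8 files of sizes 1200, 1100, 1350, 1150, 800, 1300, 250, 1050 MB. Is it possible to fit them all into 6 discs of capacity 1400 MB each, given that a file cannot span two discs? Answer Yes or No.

Total = 8200 MB; ⌈8200/1400⌉ = 6.
7 files each exceed half the capacity and cannot share a disc, forcing at least 7 discs.
At least 7 discs are required, but only 6 are allowed.

No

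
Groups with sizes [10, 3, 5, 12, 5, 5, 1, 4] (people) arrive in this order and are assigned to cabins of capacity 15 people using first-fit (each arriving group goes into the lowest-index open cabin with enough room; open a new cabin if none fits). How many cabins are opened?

4

  10 → cabin 1 (new)  [load 10/15]
  3 → cabin 1  [load 13/15]
  5 → cabin 2 (new)  [load 5/15]
  12 → cabin 3 (new)  [load 12/15]
  5 → cabin 2  [load 10/15]
  5 → cabin 2  [load 15/15]
  1 → cabin 1  [load 14/15]
  4 → cabin 4 (new)  [load 4/15]
4 cabins opened.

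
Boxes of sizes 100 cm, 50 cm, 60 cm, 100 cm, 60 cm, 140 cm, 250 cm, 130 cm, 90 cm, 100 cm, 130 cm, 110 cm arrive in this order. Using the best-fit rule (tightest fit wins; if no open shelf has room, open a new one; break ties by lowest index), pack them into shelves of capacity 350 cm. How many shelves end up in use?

  100 → shelf 1 (new)  [load 100/350]
  50 → shelf 1  [load 150/350]
  60 → shelf 1  [load 210/350]
  100 → shelf 1  [load 310/350]
  60 → shelf 2 (new)  [load 60/350]
  140 → shelf 2  [load 200/350]
  250 → shelf 3 (new)  [load 250/350]
  130 → shelf 2  [load 330/350]
  90 → shelf 3  [load 340/350]
  100 → shelf 4 (new)  [load 100/350]
  130 → shelf 4  [load 230/350]
  110 → shelf 4  [load 340/350]
4 shelves opened.

4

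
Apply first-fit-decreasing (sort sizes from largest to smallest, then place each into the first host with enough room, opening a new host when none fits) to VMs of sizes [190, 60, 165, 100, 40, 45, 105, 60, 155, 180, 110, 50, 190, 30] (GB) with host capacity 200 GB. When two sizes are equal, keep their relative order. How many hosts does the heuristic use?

8

Sorted descending: 190, 190, 180, 165, 155, 110, 105, 100, 60, 60, 50, 45, 40, 30.
  190 → host 1 (new)  [load 190/200]
  190 → host 2 (new)  [load 190/200]
  180 → host 3 (new)  [load 180/200]
  165 → host 4 (new)  [load 165/200]
  155 → host 5 (new)  [load 155/200]
  110 → host 6 (new)  [load 110/200]
  105 → host 7 (new)  [load 105/200]
  100 → host 8 (new)  [load 100/200]
  60 → host 6  [load 170/200]
  60 → host 7  [load 165/200]
  50 → host 8  [load 150/200]
  45 → host 5  [load 200/200]
  40 → host 8  [load 190/200]
  30 → host 4  [load 195/200]
8 hosts opened.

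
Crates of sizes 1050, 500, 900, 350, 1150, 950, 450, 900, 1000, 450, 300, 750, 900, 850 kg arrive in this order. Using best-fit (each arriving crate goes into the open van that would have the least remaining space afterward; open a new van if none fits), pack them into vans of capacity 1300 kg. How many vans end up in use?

10

  1050 → van 1 (new)  [load 1050/1300]
  500 → van 2 (new)  [load 500/1300]
  900 → van 3 (new)  [load 900/1300]
  350 → van 3  [load 1250/1300]
  1150 → van 4 (new)  [load 1150/1300]
  950 → van 5 (new)  [load 950/1300]
  450 → van 2  [load 950/1300]
  900 → van 6 (new)  [load 900/1300]
  1000 → van 7 (new)  [load 1000/1300]
  450 → van 8 (new)  [load 450/1300]
  300 → van 7  [load 1300/1300]
  750 → van 8  [load 1200/1300]
  900 → van 9 (new)  [load 900/1300]
  850 → van 10 (new)  [load 850/1300]
10 vans opened.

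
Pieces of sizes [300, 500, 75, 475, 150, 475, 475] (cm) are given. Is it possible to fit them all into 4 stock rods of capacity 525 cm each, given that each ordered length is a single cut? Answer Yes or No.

No

Total = 2450 cm; ⌈2450/525⌉ = 5.
At least 5 stock rods are required, but only 4 are allowed.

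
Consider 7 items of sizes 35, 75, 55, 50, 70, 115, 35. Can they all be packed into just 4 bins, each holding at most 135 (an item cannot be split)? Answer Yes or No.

Yes

A valid assignment using 4 bins:
  bin 1: 115 = 115
  bin 2: 75 + 55 = 130
  bin 3: 70 + 50 = 120
  bin 4: 35 + 35 = 70
Every load is within 135, so 4 bins suffice.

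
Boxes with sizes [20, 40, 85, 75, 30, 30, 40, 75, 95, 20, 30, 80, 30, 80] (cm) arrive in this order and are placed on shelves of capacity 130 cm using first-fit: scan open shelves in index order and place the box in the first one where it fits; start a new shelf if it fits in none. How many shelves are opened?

7

  20 → shelf 1 (new)  [load 20/130]
  40 → shelf 1  [load 60/130]
  85 → shelf 2 (new)  [load 85/130]
  75 → shelf 3 (new)  [load 75/130]
  30 → shelf 1  [load 90/130]
  30 → shelf 1  [load 120/130]
  40 → shelf 2  [load 125/130]
  75 → shelf 4 (new)  [load 75/130]
  95 → shelf 5 (new)  [load 95/130]
  20 → shelf 3  [load 95/130]
  30 → shelf 3  [load 125/130]
  80 → shelf 6 (new)  [load 80/130]
  30 → shelf 4  [load 105/130]
  80 → shelf 7 (new)  [load 80/130]
7 shelves opened.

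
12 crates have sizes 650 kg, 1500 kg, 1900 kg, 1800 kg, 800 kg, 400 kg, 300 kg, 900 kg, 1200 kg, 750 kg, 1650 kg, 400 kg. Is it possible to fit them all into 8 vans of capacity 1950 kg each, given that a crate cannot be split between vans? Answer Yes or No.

A valid assignment using 7 vans:
  van 1: 1900 = 1900
  van 2: 1800 = 1800
  van 3: 1650 + 300 = 1950
  van 4: 1500 + 400 = 1900
  van 5: 1200 + 750 = 1950
  van 6: 900 + 800 = 1700
  van 7: 650 + 400 = 1050
That uses only 7 ≤ 8, so 8 vans are enough.

Yes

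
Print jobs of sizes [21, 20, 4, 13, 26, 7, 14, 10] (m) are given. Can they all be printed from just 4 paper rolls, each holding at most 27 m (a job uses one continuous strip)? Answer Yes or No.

No

Total = 115 m; ⌈115/27⌉ = 5.
At least 5 paper rolls are required, but only 4 are allowed.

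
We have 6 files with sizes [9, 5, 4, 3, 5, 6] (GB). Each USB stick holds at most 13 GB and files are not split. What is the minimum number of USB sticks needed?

3

Total = 9 + 6 + 5 + 5 + 4 + 3 = 32 GB.
Lower bound: ⌈32/13⌉ = 3 USB sticks.
A packing using 3 USB sticks:
  USB stick 1: 9 + 4 = 13
  USB stick 2: 6 + 5 = 11
  USB stick 3: 5 + 3 = 8
This matches the lower bound, so 3 is optimal.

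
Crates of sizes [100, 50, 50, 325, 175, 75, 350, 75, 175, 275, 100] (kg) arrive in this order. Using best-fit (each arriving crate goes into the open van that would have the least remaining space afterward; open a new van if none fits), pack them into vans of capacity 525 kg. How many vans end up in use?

  100 → van 1 (new)  [load 100/525]
  50 → van 1  [load 150/525]
  50 → van 1  [load 200/525]
  325 → van 1  [load 525/525]
  175 → van 2 (new)  [load 175/525]
  75 → van 2  [load 250/525]
  350 → van 3 (new)  [load 350/525]
  75 → van 3  [load 425/525]
  175 → van 2  [load 425/525]
  275 → van 4 (new)  [load 275/525]
  100 → van 2  [load 525/525]
4 vans opened.

4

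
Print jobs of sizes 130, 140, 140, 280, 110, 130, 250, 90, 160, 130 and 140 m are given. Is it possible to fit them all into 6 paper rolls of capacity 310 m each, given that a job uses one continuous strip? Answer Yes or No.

Total = 1700 m; ⌈1700/310⌉ = 6.
The bound of 6 does not rule out 6, but exhaustive search shows no assignment into 6 paper rolls of capacity 310 m exists — the minimum is 7.

No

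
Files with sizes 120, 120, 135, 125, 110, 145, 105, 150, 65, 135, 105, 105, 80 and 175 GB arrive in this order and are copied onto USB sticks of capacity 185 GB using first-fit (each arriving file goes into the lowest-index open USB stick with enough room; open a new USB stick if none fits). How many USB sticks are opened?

  120 → USB stick 1 (new)  [load 120/185]
  120 → USB stick 2 (new)  [load 120/185]
  135 → USB stick 3 (new)  [load 135/185]
  125 → USB stick 4 (new)  [load 125/185]
  110 → USB stick 5 (new)  [load 110/185]
  145 → USB stick 6 (new)  [load 145/185]
  105 → USB stick 7 (new)  [load 105/185]
  150 → USB stick 8 (new)  [load 150/185]
  65 → USB stick 1  [load 185/185]
  135 → USB stick 9 (new)  [load 135/185]
  105 → USB stick 10 (new)  [load 105/185]
  105 → USB stick 11 (new)  [load 105/185]
  80 → USB stick 7  [load 185/185]
  175 → USB stick 12 (new)  [load 175/185]
12 USB sticks opened.

12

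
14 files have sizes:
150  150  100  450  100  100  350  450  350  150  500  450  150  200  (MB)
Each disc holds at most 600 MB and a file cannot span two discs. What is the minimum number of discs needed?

7

Total = 500 + 450 + 450 + 450 + 350 + 350 + 200 + 150 + 150 + 150 + 150 + 100 + 100 + 100 = 3650 MB.
Lower bound: ⌈3650/600⌉ = 7 discs.
A packing using 7 discs:
  disc 1: 500 + 100 = 600
  disc 2: 450 + 150 = 600
  disc 3: 450 + 150 = 600
  disc 4: 450 + 150 = 600
  disc 5: 350 + 200 = 550
  disc 6: 350 + 150 + 100 = 600
  disc 7: 100 = 100
This matches the lower bound, so 7 is optimal.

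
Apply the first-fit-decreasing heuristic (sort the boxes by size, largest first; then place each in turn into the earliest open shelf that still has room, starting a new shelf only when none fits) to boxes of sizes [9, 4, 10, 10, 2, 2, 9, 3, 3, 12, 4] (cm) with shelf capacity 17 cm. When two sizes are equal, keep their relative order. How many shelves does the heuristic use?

Sorted descending: 12, 10, 10, 9, 9, 4, 4, 3, 3, 2, 2.
  12 → shelf 1 (new)  [load 12/17]
  10 → shelf 2 (new)  [load 10/17]
  10 → shelf 3 (new)  [load 10/17]
  9 → shelf 4 (new)  [load 9/17]
  9 → shelf 5 (new)  [load 9/17]
  4 → shelf 1  [load 16/17]
  4 → shelf 2  [load 14/17]
  3 → shelf 2  [load 17/17]
  3 → shelf 3  [load 13/17]
  2 → shelf 3  [load 15/17]
  2 → shelf 3  [load 17/17]
5 shelves opened.

5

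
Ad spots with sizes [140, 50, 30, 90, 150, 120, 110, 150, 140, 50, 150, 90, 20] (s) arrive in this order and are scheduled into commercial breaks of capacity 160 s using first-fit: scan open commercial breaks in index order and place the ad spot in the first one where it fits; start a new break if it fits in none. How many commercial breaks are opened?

10

  140 → break 1 (new)  [load 140/160]
  50 → break 2 (new)  [load 50/160]
  30 → break 2  [load 80/160]
  90 → break 3 (new)  [load 90/160]
  150 → break 4 (new)  [load 150/160]
  120 → break 5 (new)  [load 120/160]
  110 → break 6 (new)  [load 110/160]
  150 → break 7 (new)  [load 150/160]
  140 → break 8 (new)  [load 140/160]
  50 → break 2  [load 130/160]
  150 → break 9 (new)  [load 150/160]
  90 → break 10 (new)  [load 90/160]
  20 → break 1  [load 160/160]
10 commercial breaks opened.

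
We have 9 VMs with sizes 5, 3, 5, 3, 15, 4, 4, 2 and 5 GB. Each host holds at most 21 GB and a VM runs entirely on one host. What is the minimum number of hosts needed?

Total = 15 + 5 + 5 + 5 + 4 + 4 + 3 + 3 + 2 = 46 GB.
Lower bound: ⌈46/21⌉ = 3 hosts.
A packing using 3 hosts:
  host 1: 15 + 5 = 20
  host 2: 5 + 5 + 4 + 4 + 3 = 21
  host 3: 3 + 2 = 5
This matches the lower bound, so 3 is optimal.

3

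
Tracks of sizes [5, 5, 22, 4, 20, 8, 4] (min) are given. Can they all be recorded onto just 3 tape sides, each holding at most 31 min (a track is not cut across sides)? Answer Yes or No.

Yes

A valid assignment using 3 tape sides:
  side 1: 22 + 8 = 30
  side 2: 20 + 5 + 5 = 30
  side 3: 4 + 4 = 8
Every load is within 31 min, so 3 tape sides suffice.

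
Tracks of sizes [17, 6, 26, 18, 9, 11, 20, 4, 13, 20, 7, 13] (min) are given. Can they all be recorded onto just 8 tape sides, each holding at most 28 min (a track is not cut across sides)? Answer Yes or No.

Yes

A valid assignment using 7 tape sides:
  side 1: 26 = 26
  side 2: 20 + 7 = 27
  side 3: 20 + 6 = 26
  side 4: 18 + 9 = 27
  side 5: 17 + 11 = 28
  side 6: 13 + 13 = 26
  side 7: 4 = 4
That uses only 7 ≤ 8, so 8 tape sides are enough.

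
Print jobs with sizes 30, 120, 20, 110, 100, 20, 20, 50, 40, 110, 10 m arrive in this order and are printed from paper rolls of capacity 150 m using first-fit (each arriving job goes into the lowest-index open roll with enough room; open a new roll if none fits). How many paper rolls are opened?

5

  30 → roll 1 (new)  [load 30/150]
  120 → roll 1  [load 150/150]
  20 → roll 2 (new)  [load 20/150]
  110 → roll 2  [load 130/150]
  100 → roll 3 (new)  [load 100/150]
  20 → roll 2  [load 150/150]
  20 → roll 3  [load 120/150]
  50 → roll 4 (new)  [load 50/150]
  40 → roll 4  [load 90/150]
  110 → roll 5 (new)  [load 110/150]
  10 → roll 3  [load 130/150]
5 paper rolls opened.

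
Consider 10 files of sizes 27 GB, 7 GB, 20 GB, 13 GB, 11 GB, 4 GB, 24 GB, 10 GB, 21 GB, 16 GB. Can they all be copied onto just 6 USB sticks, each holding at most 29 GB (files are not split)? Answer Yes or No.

A valid assignment using 6 USB sticks:
  USB stick 1: 27 = 27
  USB stick 2: 24 + 4 = 28
  USB stick 3: 21 + 7 = 28
  USB stick 4: 20 = 20
  USB stick 5: 16 + 13 = 29
  USB stick 6: 11 + 10 = 21
Every load is within 29 GB, so 6 USB sticks suffice.

Yes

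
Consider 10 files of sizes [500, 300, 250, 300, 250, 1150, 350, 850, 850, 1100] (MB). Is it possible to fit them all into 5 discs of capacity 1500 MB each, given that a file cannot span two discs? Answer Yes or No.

Yes

A valid assignment using 5 discs:
  disc 1: 1150 + 350 = 1500
  disc 2: 1100 + 300 = 1400
  disc 3: 850 + 500 = 1350
  disc 4: 850 + 300 + 250 = 1400
  disc 5: 250 = 250
Every load is within 1500 MB, so 5 discs suffice.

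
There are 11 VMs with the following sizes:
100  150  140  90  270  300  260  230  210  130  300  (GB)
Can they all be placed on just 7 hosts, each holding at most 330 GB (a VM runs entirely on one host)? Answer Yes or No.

Total = 2180 GB; ⌈2180/330⌉ = 7.
The bound of 7 does not rule out 7, but exhaustive search shows no assignment into 7 hosts of capacity 330 GB exists — the minimum is 8.

No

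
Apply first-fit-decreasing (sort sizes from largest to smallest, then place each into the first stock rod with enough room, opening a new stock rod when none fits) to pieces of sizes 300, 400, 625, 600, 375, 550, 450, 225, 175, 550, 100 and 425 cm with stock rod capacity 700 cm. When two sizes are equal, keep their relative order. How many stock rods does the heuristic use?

Sorted descending: 625, 600, 550, 550, 450, 425, 400, 375, 300, 225, 175, 100.
  625 → stock rod 1 (new)  [load 625/700]
  600 → stock rod 2 (new)  [load 600/700]
  550 → stock rod 3 (new)  [load 550/700]
  550 → stock rod 4 (new)  [load 550/700]
  450 → stock rod 5 (new)  [load 450/700]
  425 → stock rod 6 (new)  [load 425/700]
  400 → stock rod 7 (new)  [load 400/700]
  375 → stock rod 8 (new)  [load 375/700]
  300 → stock rod 7  [load 700/700]
  225 → stock rod 5  [load 675/700]
  175 → stock rod 6  [load 600/700]
  100 → stock rod 2  [load 700/700]
8 stock rods opened.

8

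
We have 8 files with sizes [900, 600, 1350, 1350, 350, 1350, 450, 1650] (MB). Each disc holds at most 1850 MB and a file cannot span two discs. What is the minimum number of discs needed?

Total = 1650 + 1350 + 1350 + 1350 + 900 + 600 + 450 + 350 = 8000 MB.
Lower bound: ⌈8000/1850⌉ = 5 discs.
A packing using 5 discs:
  disc 1: 1650 = 1650
  disc 2: 1350 + 450 = 1800
  disc 3: 1350 + 350 = 1700
  disc 4: 1350 = 1350
  disc 5: 900 + 600 = 1500
This matches the lower bound, so 5 is optimal.

5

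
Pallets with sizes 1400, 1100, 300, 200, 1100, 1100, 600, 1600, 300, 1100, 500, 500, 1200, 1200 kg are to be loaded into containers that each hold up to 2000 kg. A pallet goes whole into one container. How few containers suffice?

Total = 1600 + 1400 + 1200 + 1200 + 1100 + 1100 + 1100 + 1100 + 600 + 500 + 500 + 300 + 300 + 200 = 12200 kg.
Lower bound: ⌈12200/2000⌉ = 7 containers.
Also, 8 pallets each exceed 1000 kg, and no two of those can share a container, so at least 8 containers are needed.
A packing using 8 containers:
  container 1: 1600 + 300 = 1900
  container 2: 1400 + 600 = 2000
  container 3: 1200 + 500 + 300 = 2000
  container 4: 1200 + 500 + 200 = 1900
  container 5: 1100 = 1100
  container 6: 1100 = 1100
  container 7: 1100 = 1100
  container 8: 1100 = 1100
This matches the lower bound, so 8 is optimal.

8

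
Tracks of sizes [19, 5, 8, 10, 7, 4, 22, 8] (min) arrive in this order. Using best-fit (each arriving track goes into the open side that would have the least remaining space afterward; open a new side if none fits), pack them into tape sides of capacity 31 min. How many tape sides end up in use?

3

  19 → side 1 (new)  [load 19/31]
  5 → side 1  [load 24/31]
  8 → side 2 (new)  [load 8/31]
  10 → side 2  [load 18/31]
  7 → side 1  [load 31/31]
  4 → side 2  [load 22/31]
  22 → side 3 (new)  [load 22/31]
  8 → side 2  [load 30/31]
3 tape sides opened.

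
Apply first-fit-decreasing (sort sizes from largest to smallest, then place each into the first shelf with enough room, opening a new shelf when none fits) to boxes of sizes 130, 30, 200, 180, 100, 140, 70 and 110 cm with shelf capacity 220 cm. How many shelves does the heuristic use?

5

Sorted descending: 200, 180, 140, 130, 110, 100, 70, 30.
  200 → shelf 1 (new)  [load 200/220]
  180 → shelf 2 (new)  [load 180/220]
  140 → shelf 3 (new)  [load 140/220]
  130 → shelf 4 (new)  [load 130/220]
  110 → shelf 5 (new)  [load 110/220]
  100 → shelf 5  [load 210/220]
  70 → shelf 3  [load 210/220]
  30 → shelf 2  [load 210/220]
5 shelves opened.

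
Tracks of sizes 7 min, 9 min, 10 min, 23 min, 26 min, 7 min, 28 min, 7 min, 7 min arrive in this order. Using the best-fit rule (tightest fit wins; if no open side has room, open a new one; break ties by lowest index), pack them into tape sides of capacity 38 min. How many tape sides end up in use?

  7 → side 1 (new)  [load 7/38]
  9 → side 1  [load 16/38]
  10 → side 1  [load 26/38]
  23 → side 2 (new)  [load 23/38]
  26 → side 3 (new)  [load 26/38]
  7 → side 1  [load 33/38]
  28 → side 4 (new)  [load 28/38]
  7 → side 4  [load 35/38]
  7 → side 3  [load 33/38]
4 tape sides opened.

4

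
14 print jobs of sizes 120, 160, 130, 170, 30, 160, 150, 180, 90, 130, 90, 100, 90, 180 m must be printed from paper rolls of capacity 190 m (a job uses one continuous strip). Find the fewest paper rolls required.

Total = 180 + 180 + 170 + 160 + 160 + 150 + 130 + 130 + 120 + 100 + 90 + 90 + 90 + 30 = 1780 m.
Lower bound: ⌈1780/190⌉ = 10 paper rolls.
A packing using 11 paper rolls:
  roll 1: 180 = 180
  roll 2: 180 = 180
  roll 3: 170 = 170
  roll 4: 160 + 30 = 190
  roll 5: 160 = 160
  roll 6: 150 = 150
  roll 7: 130 = 130
  roll 8: 130 = 130
  roll 9: 120 = 120
  roll 10: 100 + 90 = 190
  roll 11: 90 + 90 = 180
No arrangement into 10 paper rolls stays within capacity, so 11 is optimal.

11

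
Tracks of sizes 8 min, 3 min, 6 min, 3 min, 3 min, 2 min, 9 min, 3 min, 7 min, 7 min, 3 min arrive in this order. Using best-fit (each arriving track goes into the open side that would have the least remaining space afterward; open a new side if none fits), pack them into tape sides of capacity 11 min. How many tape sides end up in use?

  8 → side 1 (new)  [load 8/11]
  3 → side 1  [load 11/11]
  6 → side 2 (new)  [load 6/11]
  3 → side 2  [load 9/11]
  3 → side 3 (new)  [load 3/11]
  2 → side 2  [load 11/11]
  9 → side 4 (new)  [load 9/11]
  3 → side 3  [load 6/11]
  7 → side 5 (new)  [load 7/11]
  7 → side 6 (new)  [load 7/11]
  3 → side 5  [load 10/11]
6 tape sides opened.

6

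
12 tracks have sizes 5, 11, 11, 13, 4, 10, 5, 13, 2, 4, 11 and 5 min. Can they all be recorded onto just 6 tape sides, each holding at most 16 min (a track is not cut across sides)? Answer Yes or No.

No

Total = 94 min; ⌈94/16⌉ = 6.
The bound of 6 does not rule out 6, but exhaustive search shows no assignment into 6 tape sides of capacity 16 min exists — the minimum is 7.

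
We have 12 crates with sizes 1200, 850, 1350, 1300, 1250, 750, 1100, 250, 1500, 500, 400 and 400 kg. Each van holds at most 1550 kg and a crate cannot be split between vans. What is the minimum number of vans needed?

Total = 1500 + 1350 + 1300 + 1250 + 1200 + 1100 + 850 + 750 + 500 + 400 + 400 + 250 = 10850 kg.
Lower bound: ⌈10850/1550⌉ = 7 vans.
A packing using 8 vans:
  van 1: 1500 = 1500
  van 2: 1350 = 1350
  van 3: 1300 + 250 = 1550
  van 4: 1250 = 1250
  van 5: 1200 = 1200
  van 6: 1100 + 400 = 1500
  van 7: 850 + 500 = 1350
  van 8: 750 + 400 = 1150
No arrangement into 7 vans stays within capacity, so 8 is optimal.

8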